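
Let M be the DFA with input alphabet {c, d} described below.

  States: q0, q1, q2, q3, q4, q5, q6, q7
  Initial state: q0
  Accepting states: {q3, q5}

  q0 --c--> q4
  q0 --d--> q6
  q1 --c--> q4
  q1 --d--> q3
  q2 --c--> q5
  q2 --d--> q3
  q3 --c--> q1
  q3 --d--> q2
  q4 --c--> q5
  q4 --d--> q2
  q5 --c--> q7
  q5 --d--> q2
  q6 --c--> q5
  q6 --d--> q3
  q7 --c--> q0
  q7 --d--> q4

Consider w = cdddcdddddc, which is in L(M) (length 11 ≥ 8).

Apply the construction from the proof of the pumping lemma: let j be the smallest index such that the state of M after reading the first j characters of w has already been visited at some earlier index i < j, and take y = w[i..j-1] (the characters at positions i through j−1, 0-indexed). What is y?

State sequence: q0 -c-> q4 -d-> q2 -d-> q3 -d-> q2 -c-> q5 -d-> q2 -d-> q3 -d-> q2 -d-> q3 -d-> q2 -c-> q5
First repeat at step 4: q2 was already visited.

So i = 2, j = 4, giving x = w[0:2] = cd, y = w[2:4] = dd, z = w[4:11] = cdddddc.
Check: |xy| = 4 ≤ 8 and |y| = 2 ≥ 1. Reading y takes M from q2 back to q2, so every xyⁱz is accepted.
The DFA has 8 states, so the proof of the pumping lemma guarantees a repeated state among the first 8+1 visited; the segment between the two visits is the pumpable y.

dd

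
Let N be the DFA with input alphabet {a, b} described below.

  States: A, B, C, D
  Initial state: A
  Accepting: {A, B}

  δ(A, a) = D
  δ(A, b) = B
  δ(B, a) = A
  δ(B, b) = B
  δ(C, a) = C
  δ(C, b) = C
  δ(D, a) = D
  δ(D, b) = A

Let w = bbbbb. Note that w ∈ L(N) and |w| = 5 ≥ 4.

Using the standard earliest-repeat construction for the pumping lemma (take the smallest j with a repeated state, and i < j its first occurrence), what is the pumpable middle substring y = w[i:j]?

b

State sequence: A -b-> B -b-> B -b-> B -b-> B -b-> B
First repeat at step 2: B was already visited.

So i = 1, j = 2, giving x = w[0:1] = b, y = w[1:2] = b, z = w[2:5] = bbb.
Check: |xy| = 2 ≤ 4 and |y| = 1 ≥ 1. Reading y takes N from B back to B, so every xyⁱz is accepted.
Since N has 4 states, any run of length ≥ 4 visits 4+1 states, so by pigeonhole some state repeats within the first 4 steps — that repeat gives the pumpable loop.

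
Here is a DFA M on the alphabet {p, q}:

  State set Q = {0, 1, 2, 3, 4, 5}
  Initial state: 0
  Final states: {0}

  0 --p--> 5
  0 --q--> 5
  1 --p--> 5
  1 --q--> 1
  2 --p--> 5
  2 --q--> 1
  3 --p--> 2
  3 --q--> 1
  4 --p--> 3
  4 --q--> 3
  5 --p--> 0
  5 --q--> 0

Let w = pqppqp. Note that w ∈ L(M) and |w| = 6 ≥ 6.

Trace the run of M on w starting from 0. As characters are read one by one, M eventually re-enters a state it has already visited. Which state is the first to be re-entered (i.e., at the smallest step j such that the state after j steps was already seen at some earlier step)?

0

State sequence: 0 -p-> 5 -q-> 0 -p-> 5 -p-> 0 -q-> 5 -p-> 0
First repeat at step 2: 0 was already visited.

The earliest repeat is at step j = 2: M is in 0, which it already visited at step i = 0.
With |Q| = 6, pigeonhole forces a state repeat no later than step 6; the substring read between the first and second visits to that state can be pumped.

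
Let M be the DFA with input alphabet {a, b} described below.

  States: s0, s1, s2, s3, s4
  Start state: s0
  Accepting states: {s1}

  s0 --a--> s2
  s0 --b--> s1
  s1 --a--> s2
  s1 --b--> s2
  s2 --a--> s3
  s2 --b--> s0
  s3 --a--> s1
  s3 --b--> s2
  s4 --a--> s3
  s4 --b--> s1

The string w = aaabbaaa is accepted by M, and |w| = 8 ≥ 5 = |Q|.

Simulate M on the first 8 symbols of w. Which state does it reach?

s1

Run of M on the first 8 characters of w = a a a b b a a a:
  step 0: s0  (start)
  step 1: s2  (read a: s0→s2)
  step 2: s3  (read a: s2→s3)
  step 3: s1  (read a: s3→s1)
  step 4: s2  (read b: s1→s2)
  step 5: s0  (read b: s2→s0)
  step 6: s2  (read a: s0→s2)
  step 7: s3  (read a: s2→s3)
  step 8: s1  (read a: s3→s1)

After reading 8 characters, M is in state s1.
(This kind of state-tracing is the core of the pumping-lemma construction: with 5 states, pigeonhole forces a repeat within the first 5 steps.)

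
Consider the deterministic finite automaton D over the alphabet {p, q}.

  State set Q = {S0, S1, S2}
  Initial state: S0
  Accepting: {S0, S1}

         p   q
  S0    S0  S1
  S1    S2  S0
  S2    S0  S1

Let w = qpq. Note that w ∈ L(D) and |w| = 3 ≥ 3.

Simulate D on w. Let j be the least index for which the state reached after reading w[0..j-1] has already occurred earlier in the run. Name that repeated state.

S1

State sequence: S0 -q-> S1 -p-> S2 -q-> S1
First repeat at step 3: S1 was already visited.

The earliest repeat is at step j = 3: D is in S1, which it already visited at step i = 1.
Pumping length from the standard proof: p = 3 (the number of states). The repeated state found above gives |xy| = j ≤ 3 and |y| = j − i ≥ 1.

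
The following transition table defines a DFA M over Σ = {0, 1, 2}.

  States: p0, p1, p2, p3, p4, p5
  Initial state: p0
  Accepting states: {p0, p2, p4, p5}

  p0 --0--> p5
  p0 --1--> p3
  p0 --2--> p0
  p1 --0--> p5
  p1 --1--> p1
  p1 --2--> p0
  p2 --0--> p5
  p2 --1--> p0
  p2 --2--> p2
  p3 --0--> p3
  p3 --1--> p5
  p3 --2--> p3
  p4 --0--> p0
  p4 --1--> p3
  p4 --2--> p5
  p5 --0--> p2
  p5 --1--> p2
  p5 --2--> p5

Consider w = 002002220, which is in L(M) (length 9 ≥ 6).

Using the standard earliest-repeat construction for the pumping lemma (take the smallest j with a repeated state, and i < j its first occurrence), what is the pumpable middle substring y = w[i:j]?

State sequence: p0 -0-> p5 -0-> p2 -2-> p2 -0-> p5 -0-> p2 -2-> p2 -2-> p2 -2-> p2 -0-> p5
First repeat at step 3: p2 was already visited.

So i = 2, j = 3, giving x = w[0:2] = 00, y = w[2:3] = 2, z = w[3:9] = 002220.
Check: |xy| = 3 ≤ 6 and |y| = 1 ≥ 1. Reading y takes M from p2 back to p2, so every xyⁱz is accepted.

2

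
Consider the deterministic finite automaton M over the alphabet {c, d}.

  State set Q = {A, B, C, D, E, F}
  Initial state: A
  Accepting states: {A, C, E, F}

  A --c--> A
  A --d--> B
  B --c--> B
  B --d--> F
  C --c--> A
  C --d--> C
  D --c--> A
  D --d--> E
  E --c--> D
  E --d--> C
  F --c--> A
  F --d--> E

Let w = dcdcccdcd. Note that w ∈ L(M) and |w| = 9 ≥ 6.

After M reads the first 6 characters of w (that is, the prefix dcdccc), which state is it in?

Run of M on the first 6 characters of w = d c d c c c:
  step 0: A  (start)
  step 1: B  (read d: A→B)
  step 2: B  (read c: B→B)
  step 3: F  (read d: B→F)
  step 4: A  (read c: F→A)
  step 5: A  (read c: A→A)
  step 6: A  (read c: A→A)

After reading 6 characters, M is in state A.

A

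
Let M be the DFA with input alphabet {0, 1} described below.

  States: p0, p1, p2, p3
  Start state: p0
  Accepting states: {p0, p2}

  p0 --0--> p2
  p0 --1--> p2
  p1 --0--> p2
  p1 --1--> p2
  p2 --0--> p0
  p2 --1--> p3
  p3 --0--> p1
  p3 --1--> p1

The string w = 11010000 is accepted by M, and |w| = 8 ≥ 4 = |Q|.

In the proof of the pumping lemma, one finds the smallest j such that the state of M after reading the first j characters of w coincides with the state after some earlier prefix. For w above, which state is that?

p2

State sequence: p0 -1-> p2 -1-> p3 -0-> p1 -1-> p2 -0-> p0 -0-> p2 -0-> p0 -0-> p2
First repeat at step 4: p2 was already visited.

The earliest repeat is at step j = 4: M is in p2, which it already visited at step i = 1.
With |Q| = 4, pigeonhole forces a state repeat no later than step 4; the substring read between the first and second visits to that state can be pumped.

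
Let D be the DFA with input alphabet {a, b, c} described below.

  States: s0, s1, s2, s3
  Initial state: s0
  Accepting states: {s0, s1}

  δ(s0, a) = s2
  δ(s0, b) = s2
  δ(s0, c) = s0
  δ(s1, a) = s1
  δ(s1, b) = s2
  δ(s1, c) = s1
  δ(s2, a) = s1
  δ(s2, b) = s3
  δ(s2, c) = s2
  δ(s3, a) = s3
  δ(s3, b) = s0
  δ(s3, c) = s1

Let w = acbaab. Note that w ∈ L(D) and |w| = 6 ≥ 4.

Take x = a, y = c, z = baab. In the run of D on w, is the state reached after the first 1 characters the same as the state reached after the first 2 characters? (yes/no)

Run of D on the first 2 characters of w = a c:
  step 0: s0  (start)
  step 1: s2  (read a: s0→s2)
  step 2: s2  (read c: s2→s2)

After x (step 1): s2. After xy (step 2): s2.
They match, so y = c drives D around a cycle from s2 back to itself; pumping y any number of times keeps D in s2 before reading z, and xyⁱz ∈ L(D) for every i ≥ 0.

yes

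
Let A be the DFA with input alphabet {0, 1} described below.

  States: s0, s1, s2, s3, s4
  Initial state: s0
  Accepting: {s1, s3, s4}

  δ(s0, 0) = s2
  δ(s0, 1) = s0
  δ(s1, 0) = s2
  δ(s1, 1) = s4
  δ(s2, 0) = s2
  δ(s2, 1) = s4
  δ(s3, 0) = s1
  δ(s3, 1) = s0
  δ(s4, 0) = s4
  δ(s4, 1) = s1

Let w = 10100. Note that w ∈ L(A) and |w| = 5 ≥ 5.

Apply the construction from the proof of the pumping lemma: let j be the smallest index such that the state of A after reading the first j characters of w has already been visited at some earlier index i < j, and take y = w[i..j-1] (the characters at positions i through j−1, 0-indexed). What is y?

Run of A on w = 1 0 1 0 0:
  step 0: s0  (start)
  step 1: s0  (read 1: s0→s0)   ← first repeat (s0 seen earlier)
  step 2: s2  (read 0: s0→s2)
  step 3: s4  (read 1: s2→s4)
  step 4: s4  (read 0: s4→s4)
  step 5: s4  (read 0: s4→s4)

So i = 0, j = 1, giving x = w[0:0] = ε, y = w[0:1] = 1, z = w[1:5] = 0100.
Check: |xy| = 1 ≤ 5 and |y| = 1 ≥ 1. Reading y takes A from s0 back to s0, so every xyⁱz is accepted.
The DFA has 5 states, so the proof of the pumping lemma guarantees a repeated state among the first 5+1 visited; the segment between the two visits is the pumpable y.

1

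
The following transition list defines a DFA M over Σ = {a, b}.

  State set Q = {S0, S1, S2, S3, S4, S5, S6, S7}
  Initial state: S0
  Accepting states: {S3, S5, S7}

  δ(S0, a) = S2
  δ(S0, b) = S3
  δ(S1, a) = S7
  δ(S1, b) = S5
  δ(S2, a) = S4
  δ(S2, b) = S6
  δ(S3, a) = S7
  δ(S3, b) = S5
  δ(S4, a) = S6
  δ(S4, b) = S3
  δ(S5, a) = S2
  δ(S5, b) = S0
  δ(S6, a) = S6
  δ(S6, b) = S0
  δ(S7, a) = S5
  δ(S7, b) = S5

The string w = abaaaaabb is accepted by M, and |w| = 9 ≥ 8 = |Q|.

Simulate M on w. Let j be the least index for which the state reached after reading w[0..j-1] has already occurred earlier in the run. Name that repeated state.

State sequence: S0 -a-> S2 -b-> S6 -a-> S6 -a-> S6 -a-> S6 -a-> S6 -a-> S6 -b-> S0 -b-> S3
First repeat at step 3: S6 was already visited.

The earliest repeat is at step j = 3: M is in S6, which it already visited at step i = 2.

S6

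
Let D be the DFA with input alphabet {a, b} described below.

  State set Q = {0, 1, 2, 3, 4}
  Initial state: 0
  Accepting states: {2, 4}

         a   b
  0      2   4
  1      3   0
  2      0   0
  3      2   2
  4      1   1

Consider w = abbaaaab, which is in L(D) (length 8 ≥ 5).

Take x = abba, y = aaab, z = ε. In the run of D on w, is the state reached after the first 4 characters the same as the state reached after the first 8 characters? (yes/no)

no

Run of D on the first 8 characters of w = a b b a a a a b:
  step 0: 0  (start)
  step 1: 2  (read a: 0→2)
  step 2: 0  (read b: 2→0)
  step 3: 4  (read b: 0→4)
  step 4: 1  (read a: 4→1)
  step 5: 3  (read a: 1→3)
  step 6: 2  (read a: 3→2)
  step 7: 0  (read a: 2→0)
  step 8: 4  (read b: 0→4)

After x (step 4): 1. After xy (step 8): 4.
They differ (1 ≠ 4), so y is not a cycle from the state after x; this split is not the one the pumping-lemma construction produces, and pumping y need not keep the string in L(D).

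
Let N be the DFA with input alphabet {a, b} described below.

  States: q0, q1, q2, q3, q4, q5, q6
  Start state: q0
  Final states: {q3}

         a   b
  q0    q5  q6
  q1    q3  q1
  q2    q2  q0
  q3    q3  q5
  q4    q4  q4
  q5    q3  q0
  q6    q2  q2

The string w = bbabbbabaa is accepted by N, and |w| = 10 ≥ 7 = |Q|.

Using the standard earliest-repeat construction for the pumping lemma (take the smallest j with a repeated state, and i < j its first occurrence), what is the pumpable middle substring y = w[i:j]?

State sequence: q0 -b-> q6 -b-> q2 -a-> q2 -b-> q0 -b-> q6 -b-> q2 -a-> q2 -b-> q0 -a-> q5 -a-> q3
First repeat at step 3: q2 was already visited.

So i = 2, j = 3, giving x = w[0:2] = bb, y = w[2:3] = a, z = w[3:10] = bbbabaa.
Check: |xy| = 3 ≤ 7 and |y| = 1 ≥ 1. Reading y takes N from q2 back to q2, so every xyⁱz is accepted.
With |Q| = 7, pigeonhole forces a state repeat no later than step 7; the substring read between the first and second visits to that state can be pumped.

a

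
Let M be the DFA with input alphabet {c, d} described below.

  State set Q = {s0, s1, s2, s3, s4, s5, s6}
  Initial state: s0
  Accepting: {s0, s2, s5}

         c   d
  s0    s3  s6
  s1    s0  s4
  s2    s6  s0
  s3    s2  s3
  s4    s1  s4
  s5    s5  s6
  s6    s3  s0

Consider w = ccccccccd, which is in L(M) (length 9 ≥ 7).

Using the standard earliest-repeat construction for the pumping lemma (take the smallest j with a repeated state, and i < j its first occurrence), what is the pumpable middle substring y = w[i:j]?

ccc

State sequence: s0 -c-> s3 -c-> s2 -c-> s6 -c-> s3 -c-> s2 -c-> s6 -c-> s3 -c-> s2 -d-> s0
First repeat at step 4: s3 was already visited.

So i = 1, j = 4, giving x = w[0:1] = c, y = w[1:4] = ccc, z = w[4:9] = ccccd.
Check: |xy| = 4 ≤ 7 and |y| = 3 ≥ 1. Reading y takes M from s3 back to s3, so every xyⁱz is accepted.
Pumping length from the standard proof: p = 7 (the number of states). The repeated state found above gives |xy| = j ≤ 7 and |y| = j − i ≥ 1.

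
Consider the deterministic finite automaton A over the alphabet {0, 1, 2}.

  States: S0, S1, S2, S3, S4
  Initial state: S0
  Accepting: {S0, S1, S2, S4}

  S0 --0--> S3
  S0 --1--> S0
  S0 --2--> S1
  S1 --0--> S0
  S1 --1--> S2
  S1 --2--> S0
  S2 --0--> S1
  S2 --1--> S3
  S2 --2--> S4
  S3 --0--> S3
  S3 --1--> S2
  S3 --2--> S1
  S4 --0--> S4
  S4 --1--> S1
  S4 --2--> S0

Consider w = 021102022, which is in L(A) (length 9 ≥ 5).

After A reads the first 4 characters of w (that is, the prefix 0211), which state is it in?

State sequence: S0 -0-> S3 -2-> S1 -1-> S2 -1-> S3

After reading 4 characters, A is in state S3.

S3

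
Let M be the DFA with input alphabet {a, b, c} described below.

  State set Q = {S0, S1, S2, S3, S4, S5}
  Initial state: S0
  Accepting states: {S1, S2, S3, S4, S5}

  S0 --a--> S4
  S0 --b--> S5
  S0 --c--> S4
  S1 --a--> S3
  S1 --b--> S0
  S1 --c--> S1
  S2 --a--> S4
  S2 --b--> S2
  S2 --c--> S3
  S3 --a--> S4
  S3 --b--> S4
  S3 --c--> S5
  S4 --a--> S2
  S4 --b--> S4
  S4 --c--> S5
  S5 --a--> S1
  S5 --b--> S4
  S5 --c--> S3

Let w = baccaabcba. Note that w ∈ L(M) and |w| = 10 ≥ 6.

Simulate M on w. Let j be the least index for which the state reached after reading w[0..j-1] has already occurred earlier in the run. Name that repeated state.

State sequence: S0 -b-> S5 -a-> S1 -c-> S1 -c-> S1 -a-> S3 -a-> S4 -b-> S4 -c-> S5 -b-> S4 -a-> S2
First repeat at step 3: S1 was already visited.

The earliest repeat is at step j = 3: M is in S1, which it already visited at step i = 2.

S1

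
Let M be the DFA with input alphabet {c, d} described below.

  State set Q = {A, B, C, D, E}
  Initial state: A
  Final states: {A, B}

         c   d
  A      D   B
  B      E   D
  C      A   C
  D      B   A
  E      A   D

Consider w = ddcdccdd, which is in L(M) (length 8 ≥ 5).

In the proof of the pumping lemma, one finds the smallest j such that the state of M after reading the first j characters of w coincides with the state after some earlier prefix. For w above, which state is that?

Run of M on w = d d c d c c d d:
  step 0: A  (start)
  step 1: B  (read d: A→B)
  step 2: D  (read d: B→D)
  step 3: B  (read c: D→B)   ← first repeat (B seen earlier)
  step 4: D  (read d: B→D)
  step 5: B  (read c: D→B)
  step 6: E  (read c: B→E)
  step 7: D  (read d: E→D)
  step 8: A  (read d: D→A)

The earliest repeat is at step j = 3: M is in B, which it already visited at step i = 1.

B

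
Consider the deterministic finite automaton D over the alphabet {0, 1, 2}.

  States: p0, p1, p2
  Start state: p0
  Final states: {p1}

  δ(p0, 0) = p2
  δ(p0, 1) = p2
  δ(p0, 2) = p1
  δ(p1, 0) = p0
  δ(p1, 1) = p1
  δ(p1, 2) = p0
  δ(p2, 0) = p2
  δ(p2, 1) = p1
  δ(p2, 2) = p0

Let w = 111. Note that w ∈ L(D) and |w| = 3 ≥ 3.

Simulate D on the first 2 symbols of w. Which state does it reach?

p1

State sequence: p0 -1-> p2 -1-> p1

After reading 2 characters, D is in state p1.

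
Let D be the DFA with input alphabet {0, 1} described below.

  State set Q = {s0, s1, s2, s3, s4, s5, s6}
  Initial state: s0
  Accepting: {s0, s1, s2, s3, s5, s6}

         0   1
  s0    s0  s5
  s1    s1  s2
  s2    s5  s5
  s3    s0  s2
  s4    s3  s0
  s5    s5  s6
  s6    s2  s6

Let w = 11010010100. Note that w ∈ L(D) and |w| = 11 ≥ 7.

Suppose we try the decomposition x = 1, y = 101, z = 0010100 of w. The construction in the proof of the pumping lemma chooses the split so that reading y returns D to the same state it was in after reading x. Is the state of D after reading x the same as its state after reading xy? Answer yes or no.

Run of D on the first 4 characters of w = 1 1 0 1:
  step 0: s0  (start)
  step 1: s5  (read 1: s0→s5)
  step 2: s6  (read 1: s5→s6)
  step 3: s2  (read 0: s6→s2)
  step 4: s5  (read 1: s2→s5)

After x (step 1): s5. After xy (step 4): s5.
They match, so y = 101 drives D around a cycle from s5 back to itself; pumping y any number of times keeps D in s5 before reading z, and xyⁱz ∈ L(D) for every i ≥ 0.

yes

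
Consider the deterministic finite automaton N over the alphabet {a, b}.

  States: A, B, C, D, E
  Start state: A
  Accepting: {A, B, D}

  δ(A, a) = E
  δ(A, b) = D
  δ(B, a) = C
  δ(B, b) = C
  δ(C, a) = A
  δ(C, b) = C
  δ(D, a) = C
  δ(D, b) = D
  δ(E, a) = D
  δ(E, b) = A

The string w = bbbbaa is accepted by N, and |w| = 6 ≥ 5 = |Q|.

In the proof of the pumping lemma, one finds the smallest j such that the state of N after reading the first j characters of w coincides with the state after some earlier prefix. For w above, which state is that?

D

Run of N on w = b b b b a a:
  step 0: A  (start)
  step 1: D  (read b: A→D)
  step 2: D  (read b: D→D)   ← first repeat (D seen earlier)
  step 3: D  (read b: D→D)
  step 4: D  (read b: D→D)
  step 5: C  (read a: D→C)
  step 6: A  (read a: C→A)

The earliest repeat is at step j = 2: N is in D, which it already visited at step i = 1.
With |Q| = 5, pigeonhole forces a state repeat no later than step 5; the substring read between the first and second visits to that state can be pumped.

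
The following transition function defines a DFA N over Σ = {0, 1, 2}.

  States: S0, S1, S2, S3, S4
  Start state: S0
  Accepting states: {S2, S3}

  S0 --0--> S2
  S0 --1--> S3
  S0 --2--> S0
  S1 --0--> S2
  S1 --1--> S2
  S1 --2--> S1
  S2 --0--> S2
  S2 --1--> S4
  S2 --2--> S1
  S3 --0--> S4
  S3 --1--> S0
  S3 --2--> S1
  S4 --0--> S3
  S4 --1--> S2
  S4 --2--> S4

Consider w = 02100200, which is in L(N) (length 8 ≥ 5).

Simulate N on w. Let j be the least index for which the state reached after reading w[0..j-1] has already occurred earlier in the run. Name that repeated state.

S2

Run of N on w = 0 2 1 0 0 2 0 0:
  step 0: S0  (start)
  step 1: S2  (read 0: S0→S2)
  step 2: S1  (read 2: S2→S1)
  step 3: S2  (read 1: S1→S2)   ← first repeat (S2 seen earlier)
  step 4: S2  (read 0: S2→S2)
  step 5: S2  (read 0: S2→S2)
  step 6: S1  (read 2: S2→S1)
  step 7: S2  (read 0: S1→S2)
  step 8: S2  (read 0: S2→S2)

The earliest repeat is at step j = 3: N is in S2, which it already visited at step i = 1.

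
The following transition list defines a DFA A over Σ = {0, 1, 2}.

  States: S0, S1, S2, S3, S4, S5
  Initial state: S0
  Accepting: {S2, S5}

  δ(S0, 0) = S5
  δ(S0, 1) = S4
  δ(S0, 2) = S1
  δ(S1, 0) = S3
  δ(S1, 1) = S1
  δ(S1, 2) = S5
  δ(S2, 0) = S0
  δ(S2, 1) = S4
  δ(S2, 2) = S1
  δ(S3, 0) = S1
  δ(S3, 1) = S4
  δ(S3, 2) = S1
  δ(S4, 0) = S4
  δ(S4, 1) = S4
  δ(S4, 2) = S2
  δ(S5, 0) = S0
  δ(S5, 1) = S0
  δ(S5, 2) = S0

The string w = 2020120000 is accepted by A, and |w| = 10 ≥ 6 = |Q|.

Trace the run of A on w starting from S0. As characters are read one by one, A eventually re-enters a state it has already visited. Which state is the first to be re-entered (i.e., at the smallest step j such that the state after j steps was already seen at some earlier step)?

S1

State sequence: S0 -2-> S1 -0-> S3 -2-> S1 -0-> S3 -1-> S4 -2-> S2 -0-> S0 -0-> S5 -0-> S0 -0-> S5
First repeat at step 3: S1 was already visited.

The earliest repeat is at step j = 3: A is in S1, which it already visited at step i = 1.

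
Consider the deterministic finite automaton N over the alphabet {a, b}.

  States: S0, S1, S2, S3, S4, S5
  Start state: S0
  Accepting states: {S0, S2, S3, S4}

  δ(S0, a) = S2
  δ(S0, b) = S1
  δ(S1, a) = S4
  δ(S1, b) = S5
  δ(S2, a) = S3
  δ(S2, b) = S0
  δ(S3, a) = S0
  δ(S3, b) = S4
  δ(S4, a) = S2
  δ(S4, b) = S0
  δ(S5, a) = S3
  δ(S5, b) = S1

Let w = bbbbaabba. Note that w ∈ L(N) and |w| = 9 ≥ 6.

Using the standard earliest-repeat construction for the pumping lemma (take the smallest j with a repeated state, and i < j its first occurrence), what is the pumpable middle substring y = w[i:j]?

bb

Run of N on w = b b b b a a b b a:
  step 0: S0  (start)
  step 1: S1  (read b: S0→S1)
  step 2: S5  (read b: S1→S5)
  step 3: S1  (read b: S5→S1)   ← first repeat (S1 seen earlier)
  step 4: S5  (read b: S1→S5)
  step 5: S3  (read a: S5→S3)
  step 6: S0  (read a: S3→S0)
  step 7: S1  (read b: S0→S1)
  step 8: S5  (read b: S1→S5)
  step 9: S3  (read a: S5→S3)

So i = 1, j = 3, giving x = w[0:1] = b, y = w[1:3] = bb, z = w[3:9] = baabba.
Check: |xy| = 3 ≤ 6 and |y| = 2 ≥ 1. Reading y takes N from S1 back to S1, so every xyⁱz is accepted.
Pumping length from the standard proof: p = 6 (the number of states). The repeated state found above gives |xy| = j ≤ 6 and |y| = j − i ≥ 1.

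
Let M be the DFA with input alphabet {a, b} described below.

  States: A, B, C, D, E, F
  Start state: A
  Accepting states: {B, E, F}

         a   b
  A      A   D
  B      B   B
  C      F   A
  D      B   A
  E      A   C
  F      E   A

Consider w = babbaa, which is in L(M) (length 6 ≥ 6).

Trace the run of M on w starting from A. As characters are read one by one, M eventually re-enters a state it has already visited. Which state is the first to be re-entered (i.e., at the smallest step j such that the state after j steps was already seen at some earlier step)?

B

State sequence: A -b-> D -a-> B -b-> B -b-> B -a-> B -a-> B
First repeat at step 3: B was already visited.

The earliest repeat is at step j = 3: M is in B, which it already visited at step i = 2.
With |Q| = 6, pigeonhole forces a state repeat no later than step 6; the substring read between the first and second visits to that state can be pumped.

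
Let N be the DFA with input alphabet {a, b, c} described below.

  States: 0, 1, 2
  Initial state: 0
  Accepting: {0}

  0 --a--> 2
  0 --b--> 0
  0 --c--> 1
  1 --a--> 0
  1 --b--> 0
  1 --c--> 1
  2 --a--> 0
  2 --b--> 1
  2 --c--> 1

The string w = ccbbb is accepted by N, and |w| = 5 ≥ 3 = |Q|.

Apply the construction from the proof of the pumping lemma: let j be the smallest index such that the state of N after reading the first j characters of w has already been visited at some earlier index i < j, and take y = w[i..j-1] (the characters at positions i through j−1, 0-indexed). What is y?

c

Run of N on w = c c b b b:
  step 0: 0  (start)
  step 1: 1  (read c: 0→1)
  step 2: 1  (read c: 1→1)   ← first repeat (1 seen earlier)
  step 3: 0  (read b: 1→0)
  step 4: 0  (read b: 0→0)
  step 5: 0  (read b: 0→0)

So i = 1, j = 2, giving x = w[0:1] = c, y = w[1:2] = c, z = w[2:5] = bbb.
Check: |xy| = 2 ≤ 3 and |y| = 1 ≥ 1. Reading y takes N from 1 back to 1, so every xyⁱz is accepted.
Pumping length from the standard proof: p = 3 (the number of states). The repeated state found above gives |xy| = j ≤ 3 and |y| = j − i ≥ 1.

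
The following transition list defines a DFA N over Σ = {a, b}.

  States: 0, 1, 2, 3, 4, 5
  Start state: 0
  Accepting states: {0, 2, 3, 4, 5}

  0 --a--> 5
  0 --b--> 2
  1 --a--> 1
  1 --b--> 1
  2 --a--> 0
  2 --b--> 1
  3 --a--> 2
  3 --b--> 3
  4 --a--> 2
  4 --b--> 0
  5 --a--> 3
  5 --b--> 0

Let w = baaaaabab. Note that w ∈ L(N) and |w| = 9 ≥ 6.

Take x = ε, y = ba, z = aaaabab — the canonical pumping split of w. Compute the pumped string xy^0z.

aaaabab

xy⁰z = xz = ε·aaaabab = aaaabab.
Reading y = ba takes N from 0 back to 0, so after x the machine is still in 0, and z then leads to the accepting state 2. Hence aaaabab ∈ L(N).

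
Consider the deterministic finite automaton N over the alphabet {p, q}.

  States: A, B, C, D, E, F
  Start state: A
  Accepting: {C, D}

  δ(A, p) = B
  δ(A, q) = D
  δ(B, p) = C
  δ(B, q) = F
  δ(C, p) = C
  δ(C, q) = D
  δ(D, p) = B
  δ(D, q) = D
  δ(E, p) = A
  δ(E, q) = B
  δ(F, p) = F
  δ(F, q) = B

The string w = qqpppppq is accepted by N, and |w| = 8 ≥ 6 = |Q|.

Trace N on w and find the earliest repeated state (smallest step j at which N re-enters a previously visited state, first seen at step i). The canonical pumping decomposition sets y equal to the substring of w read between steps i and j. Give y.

q

State sequence: A -q-> D -q-> D -p-> B -p-> C -p-> C -p-> C -p-> C -q-> D
First repeat at step 2: D was already visited.

So i = 1, j = 2, giving x = w[0:1] = q, y = w[1:2] = q, z = w[2:8] = pppppq.
Check: |xy| = 2 ≤ 6 and |y| = 1 ≥ 1. Reading y takes N from D back to D, so every xyⁱz is accepted.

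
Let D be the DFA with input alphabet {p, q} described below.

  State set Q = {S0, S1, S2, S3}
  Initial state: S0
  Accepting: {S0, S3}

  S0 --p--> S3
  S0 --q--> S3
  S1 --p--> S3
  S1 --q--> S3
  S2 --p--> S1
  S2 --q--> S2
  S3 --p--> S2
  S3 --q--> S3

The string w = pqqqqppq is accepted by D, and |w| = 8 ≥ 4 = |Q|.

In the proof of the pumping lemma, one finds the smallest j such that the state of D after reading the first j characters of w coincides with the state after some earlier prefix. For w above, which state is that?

State sequence: S0 -p-> S3 -q-> S3 -q-> S3 -q-> S3 -q-> S3 -p-> S2 -p-> S1 -q-> S3
First repeat at step 2: S3 was already visited.

The earliest repeat is at step j = 2: D is in S3, which it already visited at step i = 1.
Since D has 4 states, any run of length ≥ 4 visits 4+1 states, so by pigeonhole some state repeats within the first 4 steps — that repeat gives the pumpable loop.

S3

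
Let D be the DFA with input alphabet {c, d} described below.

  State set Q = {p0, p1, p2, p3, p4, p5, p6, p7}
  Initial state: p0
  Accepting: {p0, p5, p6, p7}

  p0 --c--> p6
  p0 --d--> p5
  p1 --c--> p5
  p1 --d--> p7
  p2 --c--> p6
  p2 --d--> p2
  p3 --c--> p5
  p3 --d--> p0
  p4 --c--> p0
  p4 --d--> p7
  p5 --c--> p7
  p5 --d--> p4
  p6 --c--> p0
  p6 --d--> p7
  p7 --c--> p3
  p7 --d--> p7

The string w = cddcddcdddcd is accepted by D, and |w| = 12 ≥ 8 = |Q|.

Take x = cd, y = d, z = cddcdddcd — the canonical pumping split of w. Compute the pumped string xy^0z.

cdcddcdddcd

xy⁰z = xz = cd·cddcdddcd = cdcddcdddcd.
Reading y = d takes D from p7 back to p7, so after x the machine is still in p7, and z then leads to the accepting state p0. Hence cdcddcdddcd ∈ L(D).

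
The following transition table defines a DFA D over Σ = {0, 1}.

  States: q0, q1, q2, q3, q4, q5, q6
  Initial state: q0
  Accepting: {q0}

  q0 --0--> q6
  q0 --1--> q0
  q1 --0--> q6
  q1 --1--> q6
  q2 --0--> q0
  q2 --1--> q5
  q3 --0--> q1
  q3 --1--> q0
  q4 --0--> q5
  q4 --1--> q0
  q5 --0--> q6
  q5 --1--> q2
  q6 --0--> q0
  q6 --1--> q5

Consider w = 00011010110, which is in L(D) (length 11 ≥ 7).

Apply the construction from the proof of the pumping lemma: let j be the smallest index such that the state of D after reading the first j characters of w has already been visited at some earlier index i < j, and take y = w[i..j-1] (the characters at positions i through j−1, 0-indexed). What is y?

00

State sequence: q0 -0-> q6 -0-> q0 -0-> q6 -1-> q5 -1-> q2 -0-> q0 -1-> q0 -0-> q6 -1-> q5 -1-> q2 -0-> q0
First repeat at step 2: q0 was already visited.

So i = 0, j = 2, giving x = w[0:0] = ε, y = w[0:2] = 00, z = w[2:11] = 011010110.
Check: |xy| = 2 ≤ 7 and |y| = 2 ≥ 1. Reading y takes D from q0 back to q0, so every xyⁱz is accepted.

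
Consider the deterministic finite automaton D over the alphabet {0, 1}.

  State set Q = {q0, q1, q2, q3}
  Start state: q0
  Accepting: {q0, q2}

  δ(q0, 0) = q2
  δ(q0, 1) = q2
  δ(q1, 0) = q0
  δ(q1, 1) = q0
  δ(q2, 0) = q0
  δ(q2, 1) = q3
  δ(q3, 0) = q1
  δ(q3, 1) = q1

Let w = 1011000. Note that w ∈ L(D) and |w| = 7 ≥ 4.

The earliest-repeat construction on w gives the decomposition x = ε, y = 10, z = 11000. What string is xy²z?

xy^2z = ε·10·10·11000 = 101011000.
Reading y = 10 takes D from q0 back to q0, so after x·y·y the machine is still in q0, and z then leads to the accepting state q2. Hence 101011000 ∈ L(D).

101011000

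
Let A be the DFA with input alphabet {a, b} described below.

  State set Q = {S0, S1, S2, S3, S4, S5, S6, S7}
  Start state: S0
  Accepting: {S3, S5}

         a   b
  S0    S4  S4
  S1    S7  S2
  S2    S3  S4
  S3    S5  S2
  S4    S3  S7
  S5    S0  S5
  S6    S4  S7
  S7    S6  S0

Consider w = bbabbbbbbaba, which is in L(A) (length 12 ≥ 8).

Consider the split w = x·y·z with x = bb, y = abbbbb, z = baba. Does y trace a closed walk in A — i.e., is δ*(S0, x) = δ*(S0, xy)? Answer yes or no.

no

Run of A on the first 8 characters of w = b b a b b b b b:
  step 0: S0  (start)
  step 1: S4  (read b: S0→S4)
  step 2: S7  (read b: S4→S7)
  step 3: S6  (read a: S7→S6)
  step 4: S7  (read b: S6→S7)
  step 5: S0  (read b: S7→S0)
  step 6: S4  (read b: S0→S4)
  step 7: S7  (read b: S4→S7)
  step 8: S0  (read b: S7→S0)

After x (step 2): S7. After xy (step 8): S0.
They differ (S7 ≠ S0), so y is not a cycle from the state after x; this split is not the one the pumping-lemma construction produces, and pumping y need not keep the string in L(A).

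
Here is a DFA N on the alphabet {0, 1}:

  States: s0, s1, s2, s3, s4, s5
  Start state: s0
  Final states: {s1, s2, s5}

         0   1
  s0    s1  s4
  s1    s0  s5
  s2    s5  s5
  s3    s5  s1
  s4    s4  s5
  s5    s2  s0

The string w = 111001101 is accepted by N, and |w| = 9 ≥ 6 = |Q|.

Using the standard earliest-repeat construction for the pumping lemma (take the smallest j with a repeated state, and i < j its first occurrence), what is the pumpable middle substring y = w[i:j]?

111

State sequence: s0 -1-> s4 -1-> s5 -1-> s0 -0-> s1 -0-> s0 -1-> s4 -1-> s5 -0-> s2 -1-> s5
First repeat at step 3: s0 was already visited.

So i = 0, j = 3, giving x = w[0:0] = ε, y = w[0:3] = 111, z = w[3:9] = 001101.
Check: |xy| = 3 ≤ 6 and |y| = 3 ≥ 1. Reading y takes N from s0 back to s0, so every xyⁱz is accepted.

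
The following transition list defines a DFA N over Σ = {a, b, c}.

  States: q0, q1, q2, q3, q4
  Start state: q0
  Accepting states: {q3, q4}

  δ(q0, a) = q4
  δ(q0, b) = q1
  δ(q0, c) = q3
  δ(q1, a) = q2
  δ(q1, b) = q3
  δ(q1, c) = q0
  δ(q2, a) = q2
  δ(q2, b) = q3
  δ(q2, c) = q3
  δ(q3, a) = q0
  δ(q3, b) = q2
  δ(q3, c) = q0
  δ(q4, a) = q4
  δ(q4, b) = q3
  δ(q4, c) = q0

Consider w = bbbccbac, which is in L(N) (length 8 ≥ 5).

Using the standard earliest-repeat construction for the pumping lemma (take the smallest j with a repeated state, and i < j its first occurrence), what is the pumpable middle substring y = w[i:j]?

bc

Run of N on w = b b b c c b a c:
  step 0: q0  (start)
  step 1: q1  (read b: q0→q1)
  step 2: q3  (read b: q1→q3)
  step 3: q2  (read b: q3→q2)
  step 4: q3  (read c: q2→q3)   ← first repeat (q3 seen earlier)
  step 5: q0  (read c: q3→q0)
  step 6: q1  (read b: q0→q1)
  step 7: q2  (read a: q1→q2)
  step 8: q3  (read c: q2→q3)

So i = 2, j = 4, giving x = w[0:2] = bb, y = w[2:4] = bc, z = w[4:8] = cbac.
Check: |xy| = 4 ≤ 5 and |y| = 2 ≥ 1. Reading y takes N from q3 back to q3, so every xyⁱz is accepted.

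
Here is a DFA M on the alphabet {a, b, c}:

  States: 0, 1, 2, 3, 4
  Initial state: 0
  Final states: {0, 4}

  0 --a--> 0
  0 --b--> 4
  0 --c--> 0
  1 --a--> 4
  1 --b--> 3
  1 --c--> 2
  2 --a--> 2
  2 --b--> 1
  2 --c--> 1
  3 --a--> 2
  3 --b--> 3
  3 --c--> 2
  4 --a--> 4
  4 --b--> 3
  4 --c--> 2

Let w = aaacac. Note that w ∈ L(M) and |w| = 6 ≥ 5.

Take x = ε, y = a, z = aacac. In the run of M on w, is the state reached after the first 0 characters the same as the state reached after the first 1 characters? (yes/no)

yes

Run of M on the first 1 characters of w = a:
  step 0: 0  (start)
  step 1: 0  (read a: 0→0)

After x (step 0): 0. After xy (step 1): 0.
They match, so y = a drives M around a cycle from 0 back to itself; pumping y any number of times keeps M in 0 before reading z, and xyⁱz ∈ L(M) for every i ≥ 0.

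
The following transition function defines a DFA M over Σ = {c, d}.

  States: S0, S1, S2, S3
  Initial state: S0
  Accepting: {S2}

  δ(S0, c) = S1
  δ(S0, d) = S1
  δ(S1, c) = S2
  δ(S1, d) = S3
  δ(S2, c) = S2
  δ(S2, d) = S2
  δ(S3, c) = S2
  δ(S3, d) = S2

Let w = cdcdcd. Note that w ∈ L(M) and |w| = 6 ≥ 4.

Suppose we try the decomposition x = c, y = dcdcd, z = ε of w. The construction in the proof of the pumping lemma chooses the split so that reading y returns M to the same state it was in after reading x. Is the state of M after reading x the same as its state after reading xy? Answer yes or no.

State sequence: S0 -c-> S1 -d-> S3 -c-> S2 -d-> S2 -c-> S2 -d-> S2

After x (step 1): S1. After xy (step 6): S2.
They differ (S1 ≠ S2), so y is not a cycle from the state after x; this split is not the one the pumping-lemma construction produces, and pumping y need not keep the string in L(M).

no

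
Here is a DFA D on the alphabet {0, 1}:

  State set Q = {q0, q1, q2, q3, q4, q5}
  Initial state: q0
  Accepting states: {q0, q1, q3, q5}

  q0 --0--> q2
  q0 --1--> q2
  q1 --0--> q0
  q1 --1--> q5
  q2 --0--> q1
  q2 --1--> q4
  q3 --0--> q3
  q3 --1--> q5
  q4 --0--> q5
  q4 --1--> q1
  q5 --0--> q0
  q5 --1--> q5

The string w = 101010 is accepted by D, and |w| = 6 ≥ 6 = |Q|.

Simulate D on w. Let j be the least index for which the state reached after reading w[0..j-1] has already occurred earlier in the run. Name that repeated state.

State sequence: q0 -1-> q2 -0-> q1 -1-> q5 -0-> q0 -1-> q2 -0-> q1
First repeat at step 4: q0 was already visited.

The earliest repeat is at step j = 4: D is in q0, which it already visited at step i = 0.

q0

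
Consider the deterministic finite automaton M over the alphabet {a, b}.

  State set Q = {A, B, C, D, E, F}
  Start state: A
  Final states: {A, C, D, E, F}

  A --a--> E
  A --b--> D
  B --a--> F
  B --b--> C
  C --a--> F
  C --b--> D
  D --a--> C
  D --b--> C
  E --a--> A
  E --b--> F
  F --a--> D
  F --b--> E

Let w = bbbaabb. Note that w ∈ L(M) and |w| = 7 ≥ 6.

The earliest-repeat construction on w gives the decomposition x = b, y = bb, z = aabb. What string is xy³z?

xy^3z = b·bb·bb·bb·aabb = bbbbbbbaabb.
Reading y = bb takes M from D back to D, so after x·y·y·y the machine is still in D, and z then leads to the accepting state F. Hence bbbbbbbaabb ∈ L(M).

bbbbbbbaabb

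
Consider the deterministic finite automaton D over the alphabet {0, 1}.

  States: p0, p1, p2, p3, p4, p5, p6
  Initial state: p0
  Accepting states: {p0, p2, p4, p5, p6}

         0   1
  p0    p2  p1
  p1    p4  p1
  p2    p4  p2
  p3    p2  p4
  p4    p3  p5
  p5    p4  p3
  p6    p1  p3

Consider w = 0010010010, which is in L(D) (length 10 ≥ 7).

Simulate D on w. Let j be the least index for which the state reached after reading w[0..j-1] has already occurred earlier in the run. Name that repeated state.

Run of D on w = 0 0 1 0 0 1 0 0 1 0:
  step 0: p0  (start)
  step 1: p2  (read 0: p0→p2)
  step 2: p4  (read 0: p2→p4)
  step 3: p5  (read 1: p4→p5)
  step 4: p4  (read 0: p5→p4)   ← first repeat (p4 seen earlier)
  step 5: p3  (read 0: p4→p3)
  step 6: p4  (read 1: p3→p4)
  step 7: p3  (read 0: p4→p3)
  step 8: p2  (read 0: p3→p2)
  step 9: p2  (read 1: p2→p2)
  step 10: p4  (read 0: p2→p4)

The earliest repeat is at step j = 4: D is in p4, which it already visited at step i = 2.
Since D has 7 states, any run of length ≥ 7 visits 7+1 states, so by pigeonhole some state repeats within the first 7 steps — that repeat gives the pumpable loop.

p4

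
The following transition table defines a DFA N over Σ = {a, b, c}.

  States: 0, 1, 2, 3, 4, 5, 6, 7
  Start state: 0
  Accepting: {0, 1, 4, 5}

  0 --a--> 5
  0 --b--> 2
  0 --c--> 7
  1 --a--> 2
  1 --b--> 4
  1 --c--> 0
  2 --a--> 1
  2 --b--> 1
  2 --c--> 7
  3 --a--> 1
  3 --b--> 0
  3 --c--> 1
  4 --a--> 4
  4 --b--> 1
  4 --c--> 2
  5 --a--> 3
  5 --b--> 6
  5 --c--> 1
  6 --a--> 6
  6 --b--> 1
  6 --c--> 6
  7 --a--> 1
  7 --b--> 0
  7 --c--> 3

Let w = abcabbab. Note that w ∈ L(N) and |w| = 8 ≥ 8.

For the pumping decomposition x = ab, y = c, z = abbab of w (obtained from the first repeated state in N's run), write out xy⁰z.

ababbab

xy⁰z = xz = ab·abbab = ababbab.
Reading y = c takes N from 6 back to 6, so after x the machine is still in 6, and z then leads to the accepting state 1. Hence ababbab ∈ L(N).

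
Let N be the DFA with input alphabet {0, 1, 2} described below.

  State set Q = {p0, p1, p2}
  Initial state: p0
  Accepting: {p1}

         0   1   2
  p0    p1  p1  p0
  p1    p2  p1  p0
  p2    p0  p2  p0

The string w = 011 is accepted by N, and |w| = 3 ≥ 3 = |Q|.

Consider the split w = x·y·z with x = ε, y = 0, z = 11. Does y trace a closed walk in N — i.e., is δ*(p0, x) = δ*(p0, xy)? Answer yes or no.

no

State sequence: p0 -0-> p1

After x (step 0): p0. After xy (step 1): p1.
They differ (p0 ≠ p1), so y is not a cycle from the state after x; this split is not the one the pumping-lemma construction produces, and pumping y need not keep the string in L(N).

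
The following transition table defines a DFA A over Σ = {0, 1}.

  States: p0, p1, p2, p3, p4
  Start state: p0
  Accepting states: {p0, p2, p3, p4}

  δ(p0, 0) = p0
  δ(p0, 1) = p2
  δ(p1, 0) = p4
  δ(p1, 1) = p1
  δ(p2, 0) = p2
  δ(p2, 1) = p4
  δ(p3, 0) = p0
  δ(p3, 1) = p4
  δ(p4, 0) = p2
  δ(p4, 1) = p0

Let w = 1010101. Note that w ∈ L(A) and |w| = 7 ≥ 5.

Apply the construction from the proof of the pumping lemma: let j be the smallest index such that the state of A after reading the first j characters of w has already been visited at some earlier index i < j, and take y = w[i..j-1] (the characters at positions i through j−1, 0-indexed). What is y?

Run of A on w = 1 0 1 0 1 0 1:
  step 0: p0  (start)
  step 1: p2  (read 1: p0→p2)
  step 2: p2  (read 0: p2→p2)   ← first repeat (p2 seen earlier)
  step 3: p4  (read 1: p2→p4)
  step 4: p2  (read 0: p4→p2)
  step 5: p4  (read 1: p2→p4)
  step 6: p2  (read 0: p4→p2)
  step 7: p4  (read 1: p2→p4)

So i = 1, j = 2, giving x = w[0:1] = 1, y = w[1:2] = 0, z = w[2:7] = 10101.
Check: |xy| = 2 ≤ 5 and |y| = 1 ≥ 1. Reading y takes A from p2 back to p2, so every xyⁱz is accepted.

0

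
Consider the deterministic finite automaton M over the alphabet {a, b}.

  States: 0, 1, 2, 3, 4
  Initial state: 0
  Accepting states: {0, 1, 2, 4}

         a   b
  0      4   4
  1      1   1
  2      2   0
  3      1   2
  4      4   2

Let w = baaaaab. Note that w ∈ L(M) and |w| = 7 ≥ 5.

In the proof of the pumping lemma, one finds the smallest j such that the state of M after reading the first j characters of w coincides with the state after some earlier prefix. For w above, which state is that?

Run of M on w = b a a a a a b:
  step 0: 0  (start)
  step 1: 4  (read b: 0→4)
  step 2: 4  (read a: 4→4)   ← first repeat (4 seen earlier)
  step 3: 4  (read a: 4→4)
  step 4: 4  (read a: 4→4)
  step 5: 4  (read a: 4→4)
  step 6: 4  (read a: 4→4)
  step 7: 2  (read b: 4→2)

The earliest repeat is at step j = 2: M is in 4, which it already visited at step i = 1.

4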